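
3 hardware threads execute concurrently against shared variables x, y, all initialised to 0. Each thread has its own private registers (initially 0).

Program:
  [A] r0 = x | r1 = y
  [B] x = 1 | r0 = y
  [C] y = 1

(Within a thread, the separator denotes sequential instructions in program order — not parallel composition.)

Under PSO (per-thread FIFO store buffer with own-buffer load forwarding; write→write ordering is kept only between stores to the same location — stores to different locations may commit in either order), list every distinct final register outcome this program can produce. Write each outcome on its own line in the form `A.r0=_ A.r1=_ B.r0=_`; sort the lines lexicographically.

A.r0=0 A.r1=0 B.r0=0
A.r0=0 A.r1=0 B.r0=1
A.r0=0 A.r1=1 B.r0=0
A.r0=0 A.r1=1 B.r0=1
A.r0=1 A.r1=0 B.r0=0
A.r0=1 A.r1=0 B.r0=1
A.r0=1 A.r1=1 B.r0=0
A.r0=1 A.r1=1 B.r0=1

outcome vector order: (A.r0,A.r1,B.r0)
|PSO outcomes| = 8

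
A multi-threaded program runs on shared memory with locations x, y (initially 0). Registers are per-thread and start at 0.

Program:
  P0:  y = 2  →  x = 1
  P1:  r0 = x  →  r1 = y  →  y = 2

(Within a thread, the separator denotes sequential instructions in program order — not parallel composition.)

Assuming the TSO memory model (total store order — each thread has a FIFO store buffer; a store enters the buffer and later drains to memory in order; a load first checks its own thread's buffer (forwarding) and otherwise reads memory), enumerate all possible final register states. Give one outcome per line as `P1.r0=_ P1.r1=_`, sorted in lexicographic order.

outcome vector order: (P1.r0,P1.r1)
|TSO outcomes| = 3

P1.r0=0 P1.r1=0
P1.r0=0 P1.r1=2
P1.r0=1 P1.r1=2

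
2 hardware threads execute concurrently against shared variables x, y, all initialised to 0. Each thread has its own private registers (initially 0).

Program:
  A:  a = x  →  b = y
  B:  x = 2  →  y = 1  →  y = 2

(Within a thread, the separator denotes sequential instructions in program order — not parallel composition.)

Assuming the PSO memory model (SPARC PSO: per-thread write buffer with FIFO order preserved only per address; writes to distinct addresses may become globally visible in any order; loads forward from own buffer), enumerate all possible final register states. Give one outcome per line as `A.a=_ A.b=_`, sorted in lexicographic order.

A.a=0 A.b=0
A.a=0 A.b=1
A.a=0 A.b=2
A.a=2 A.b=0
A.a=2 A.b=1
A.a=2 A.b=2

outcome vector order: (A.a,A.b)
|PSO outcomes| = 6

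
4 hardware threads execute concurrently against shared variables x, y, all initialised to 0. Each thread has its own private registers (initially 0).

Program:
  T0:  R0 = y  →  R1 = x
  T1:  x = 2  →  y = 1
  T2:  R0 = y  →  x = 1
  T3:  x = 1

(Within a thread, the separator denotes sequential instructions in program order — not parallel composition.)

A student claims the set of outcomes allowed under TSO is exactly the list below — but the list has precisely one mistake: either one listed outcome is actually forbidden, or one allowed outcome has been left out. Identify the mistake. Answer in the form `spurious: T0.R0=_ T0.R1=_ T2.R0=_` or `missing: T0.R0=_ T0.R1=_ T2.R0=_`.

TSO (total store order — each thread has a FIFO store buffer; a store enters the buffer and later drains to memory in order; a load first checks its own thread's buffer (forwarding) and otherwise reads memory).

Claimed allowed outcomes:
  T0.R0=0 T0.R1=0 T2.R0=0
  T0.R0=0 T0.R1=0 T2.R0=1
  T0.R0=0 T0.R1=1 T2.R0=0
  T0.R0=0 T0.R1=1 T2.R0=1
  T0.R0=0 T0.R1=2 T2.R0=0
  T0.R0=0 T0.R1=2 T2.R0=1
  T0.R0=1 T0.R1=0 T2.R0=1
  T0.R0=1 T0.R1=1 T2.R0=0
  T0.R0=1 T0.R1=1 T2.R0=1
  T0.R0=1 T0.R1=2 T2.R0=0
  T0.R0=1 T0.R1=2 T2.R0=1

outcome vector order: (T0.R0,T0.R1,T2.R0)
TSO: 10 outcomes — {<0 0 0> <0 0 1> <0 1 0> <0 1 1> <0 2 0> <0 2 1> <1 1 0> <1 1 1> <1 2 0> <1 2 1>}
claimed∖TSO = {<1 0 1>}

spurious: T0.R0=1 T0.R1=0 T2.R0=1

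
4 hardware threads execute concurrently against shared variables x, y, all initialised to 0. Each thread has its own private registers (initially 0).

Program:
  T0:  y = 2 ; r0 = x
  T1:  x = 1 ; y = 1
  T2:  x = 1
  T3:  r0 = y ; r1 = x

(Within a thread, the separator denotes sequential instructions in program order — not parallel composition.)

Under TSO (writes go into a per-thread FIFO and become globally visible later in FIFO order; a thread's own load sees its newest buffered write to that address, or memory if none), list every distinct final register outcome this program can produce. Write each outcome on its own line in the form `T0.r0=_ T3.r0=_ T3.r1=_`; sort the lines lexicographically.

outcome vector order: (T0.r0,T3.r0,T3.r1)
|TSO outcomes| = 10

T0.r0=0 T3.r0=0 T3.r1=0
T0.r0=0 T3.r0=0 T3.r1=1
T0.r0=0 T3.r0=1 T3.r1=1
T0.r0=0 T3.r0=2 T3.r1=0
T0.r0=0 T3.r0=2 T3.r1=1
T0.r0=1 T3.r0=0 T3.r1=0
T0.r0=1 T3.r0=0 T3.r1=1
T0.r0=1 T3.r0=1 T3.r1=1
T0.r0=1 T3.r0=2 T3.r1=0
T0.r0=1 T3.r0=2 T3.r1=1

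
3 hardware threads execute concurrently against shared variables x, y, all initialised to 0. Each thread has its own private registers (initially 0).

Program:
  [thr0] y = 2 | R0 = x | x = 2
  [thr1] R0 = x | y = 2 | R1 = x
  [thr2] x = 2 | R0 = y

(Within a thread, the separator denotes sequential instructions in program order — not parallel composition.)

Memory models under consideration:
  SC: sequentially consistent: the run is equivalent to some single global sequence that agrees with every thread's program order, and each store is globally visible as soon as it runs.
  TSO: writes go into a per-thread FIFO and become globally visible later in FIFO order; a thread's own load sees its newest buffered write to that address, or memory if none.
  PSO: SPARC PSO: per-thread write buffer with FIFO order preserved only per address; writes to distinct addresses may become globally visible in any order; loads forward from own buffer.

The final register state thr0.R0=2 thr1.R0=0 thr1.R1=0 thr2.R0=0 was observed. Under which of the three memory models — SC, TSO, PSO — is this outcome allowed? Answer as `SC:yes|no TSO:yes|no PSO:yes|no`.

outcome vector order: (thr0.R0,thr1.R0,thr1.R1,thr2.R0)
under SC → 0002, 0022, 0222, 2002, 2020, 2022, 2220, 2222
under TSO → 0000, 0002, 0020, 0022, 0220, 0222, 2000, 2002, 2020, 2022, 2220, 2222
under PSO → 0000, 0002, 0020, 0022, 0220, 0222, 2000, 2002, 2020, 2022, 2220, 2222
target 2000 ∈ {TSO,PSO}

SC:no TSO:yes PSO:yes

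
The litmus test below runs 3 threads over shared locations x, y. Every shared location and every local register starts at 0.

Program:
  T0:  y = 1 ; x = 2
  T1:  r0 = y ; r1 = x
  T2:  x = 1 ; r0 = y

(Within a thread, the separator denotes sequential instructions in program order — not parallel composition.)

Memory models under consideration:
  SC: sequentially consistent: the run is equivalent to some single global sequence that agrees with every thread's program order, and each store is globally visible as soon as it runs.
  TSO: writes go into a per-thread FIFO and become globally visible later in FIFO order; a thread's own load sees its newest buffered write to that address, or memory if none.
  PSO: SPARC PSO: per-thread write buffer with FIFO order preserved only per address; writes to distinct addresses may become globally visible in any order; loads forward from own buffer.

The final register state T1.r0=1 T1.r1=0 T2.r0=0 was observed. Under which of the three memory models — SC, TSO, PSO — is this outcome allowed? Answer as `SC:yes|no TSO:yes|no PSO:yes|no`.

outcome vector order: (T1.r0,T1.r1,T2.r0)
SC: 11 outcomes — {<0 0 0>, <0 0 1>, <0 1 0>, <0 1 1>, <0 2 0>, <0 2 1>, <1 0 1>, <1 1 0>, <1 1 1>, <1 2 0>, <1 2 1>}
TSO: 12 outcomes — {<0 0 0>, <0 0 1>, <0 1 0>, <0 1 1>, <0 2 0>, <0 2 1>, <1 0 0>, <1 0 1>, <1 1 0>, <1 1 1>, <1 2 0>, <1 2 1>}
PSO: 12 outcomes — {<0 0 0>, <0 0 1>, <0 1 0>, <0 1 1>, <0 2 0>, <0 2 1>, <1 0 0>, <1 0 1>, <1 1 0>, <1 1 1>, <1 2 0>, <1 2 1>}
target <1 0 0> ∈ {TSO,PSO}

SC:no TSO:yes PSO:yes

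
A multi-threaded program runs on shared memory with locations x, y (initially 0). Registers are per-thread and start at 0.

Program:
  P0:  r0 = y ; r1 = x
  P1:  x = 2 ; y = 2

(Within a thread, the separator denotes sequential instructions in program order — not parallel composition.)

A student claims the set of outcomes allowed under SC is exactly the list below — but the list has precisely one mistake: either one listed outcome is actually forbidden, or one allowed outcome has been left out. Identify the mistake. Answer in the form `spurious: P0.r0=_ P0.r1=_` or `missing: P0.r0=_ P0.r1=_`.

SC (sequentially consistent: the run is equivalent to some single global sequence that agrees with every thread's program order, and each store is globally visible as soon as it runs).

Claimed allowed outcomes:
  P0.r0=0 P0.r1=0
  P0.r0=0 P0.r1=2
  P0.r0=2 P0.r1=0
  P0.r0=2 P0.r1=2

outcome vector order: (P0.r0,P0.r1)
under SC → 00 02 22
claimed∖SC = {20}

spurious: P0.r0=2 P0.r1=0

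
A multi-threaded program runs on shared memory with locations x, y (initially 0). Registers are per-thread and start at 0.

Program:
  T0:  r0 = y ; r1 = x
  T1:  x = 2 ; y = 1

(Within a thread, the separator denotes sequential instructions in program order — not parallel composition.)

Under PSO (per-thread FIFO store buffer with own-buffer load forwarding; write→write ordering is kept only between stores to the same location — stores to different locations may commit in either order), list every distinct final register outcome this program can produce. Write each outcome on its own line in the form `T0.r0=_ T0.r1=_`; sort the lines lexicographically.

T0.r0=0 T0.r1=0
T0.r0=0 T0.r1=2
T0.r0=1 T0.r1=0
T0.r0=1 T0.r1=2

outcome vector order: (T0.r0,T0.r1)
|PSO outcomes| = 4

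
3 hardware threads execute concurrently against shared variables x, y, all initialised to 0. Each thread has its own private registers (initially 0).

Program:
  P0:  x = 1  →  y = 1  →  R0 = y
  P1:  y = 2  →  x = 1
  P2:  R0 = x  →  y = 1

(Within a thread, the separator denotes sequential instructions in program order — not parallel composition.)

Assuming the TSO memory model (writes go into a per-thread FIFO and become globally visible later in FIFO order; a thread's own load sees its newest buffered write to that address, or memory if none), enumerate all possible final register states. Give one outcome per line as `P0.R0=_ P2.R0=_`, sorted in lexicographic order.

outcome vector order: (P0.R0,P2.R0)
|TSO outcomes| = 4

P0.R0=1 P2.R0=0
P0.R0=1 P2.R0=1
P0.R0=2 P2.R0=0
P0.R0=2 P2.R0=1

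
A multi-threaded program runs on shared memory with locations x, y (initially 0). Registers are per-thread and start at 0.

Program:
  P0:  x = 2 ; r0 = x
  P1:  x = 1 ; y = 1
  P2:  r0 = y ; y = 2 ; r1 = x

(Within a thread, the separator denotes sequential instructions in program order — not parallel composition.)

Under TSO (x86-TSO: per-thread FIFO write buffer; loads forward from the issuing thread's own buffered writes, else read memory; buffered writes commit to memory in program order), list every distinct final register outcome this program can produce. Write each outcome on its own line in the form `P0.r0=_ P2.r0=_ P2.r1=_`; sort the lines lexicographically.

P0.r0=1 P2.r0=0 P2.r1=0
P0.r0=1 P2.r0=0 P2.r1=1
P0.r0=1 P2.r0=0 P2.r1=2
P0.r0=1 P2.r0=1 P2.r1=1
P0.r0=2 P2.r0=0 P2.r1=0
P0.r0=2 P2.r0=0 P2.r1=1
P0.r0=2 P2.r0=0 P2.r1=2
P0.r0=2 P2.r0=1 P2.r1=1
P0.r0=2 P2.r0=1 P2.r1=2

outcome vector order: (P0.r0,P2.r0,P2.r1)
|TSO outcomes| = 9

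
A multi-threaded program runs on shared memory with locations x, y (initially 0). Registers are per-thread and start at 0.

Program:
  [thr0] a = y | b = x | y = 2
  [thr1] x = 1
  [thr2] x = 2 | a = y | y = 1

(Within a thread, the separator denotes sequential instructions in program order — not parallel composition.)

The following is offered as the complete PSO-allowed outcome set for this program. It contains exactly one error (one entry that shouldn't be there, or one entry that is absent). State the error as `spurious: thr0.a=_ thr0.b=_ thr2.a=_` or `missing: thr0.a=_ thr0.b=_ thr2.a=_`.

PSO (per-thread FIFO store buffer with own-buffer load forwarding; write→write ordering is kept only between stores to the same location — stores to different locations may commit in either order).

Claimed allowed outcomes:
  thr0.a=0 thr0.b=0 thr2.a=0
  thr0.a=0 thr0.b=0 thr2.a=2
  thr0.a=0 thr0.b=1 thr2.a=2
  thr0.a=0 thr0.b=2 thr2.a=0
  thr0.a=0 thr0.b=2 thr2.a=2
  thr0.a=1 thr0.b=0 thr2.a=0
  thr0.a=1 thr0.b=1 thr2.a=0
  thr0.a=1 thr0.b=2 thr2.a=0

outcome vector order: (thr0.a,thr0.b,thr2.a)
PSO: 9 outcomes — {0/0/0; 0/0/2; 0/1/0; 0/1/2; 0/2/0; 0/2/2; 1/0/0; 1/1/0; 1/2/0}
PSO∖claimed = {0/1/0}

missing: thr0.a=0 thr0.b=1 thr2.a=0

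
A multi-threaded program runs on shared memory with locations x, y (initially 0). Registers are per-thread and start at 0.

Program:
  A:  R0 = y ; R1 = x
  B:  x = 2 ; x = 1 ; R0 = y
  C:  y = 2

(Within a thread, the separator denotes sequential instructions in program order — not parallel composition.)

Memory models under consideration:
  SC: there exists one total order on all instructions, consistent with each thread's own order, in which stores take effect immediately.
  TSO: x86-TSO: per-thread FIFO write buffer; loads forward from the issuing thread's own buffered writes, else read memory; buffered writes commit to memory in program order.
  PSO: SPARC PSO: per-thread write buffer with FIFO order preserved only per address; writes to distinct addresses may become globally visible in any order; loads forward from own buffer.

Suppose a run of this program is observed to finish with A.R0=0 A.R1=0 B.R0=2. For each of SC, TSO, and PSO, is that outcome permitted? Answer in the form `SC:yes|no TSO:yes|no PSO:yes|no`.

outcome vector order: (A.R0,A.R1,B.R0)
SC (10): (0,0,0); (0,0,2); (0,1,0); (0,1,2); (0,2,0); (0,2,2); (2,0,2); (2,1,0); (2,1,2); (2,2,2)
TSO (12): (0,0,0); (0,0,2); (0,1,0); (0,1,2); (0,2,0); (0,2,2); (2,0,0); (2,0,2); (2,1,0); (2,1,2); (2,2,0); (2,2,2)
PSO (12): (0,0,0); (0,0,2); (0,1,0); (0,1,2); (0,2,0); (0,2,2); (2,0,0); (2,0,2); (2,1,0); (2,1,2); (2,2,0); (2,2,2)
target (0,0,2) ∈ {SC,TSO,PSO}

SC:yes TSO:yes PSO:yes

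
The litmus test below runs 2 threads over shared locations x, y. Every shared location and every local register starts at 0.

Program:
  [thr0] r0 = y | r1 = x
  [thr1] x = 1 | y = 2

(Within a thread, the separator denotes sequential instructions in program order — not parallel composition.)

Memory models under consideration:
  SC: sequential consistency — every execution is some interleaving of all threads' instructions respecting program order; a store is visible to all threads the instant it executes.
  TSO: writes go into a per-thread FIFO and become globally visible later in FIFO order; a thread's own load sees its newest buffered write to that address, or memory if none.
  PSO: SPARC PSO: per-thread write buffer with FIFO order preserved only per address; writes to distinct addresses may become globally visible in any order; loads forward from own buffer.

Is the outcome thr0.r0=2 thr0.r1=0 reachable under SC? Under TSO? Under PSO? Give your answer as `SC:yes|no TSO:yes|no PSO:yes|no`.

SC:no TSO:no PSO:yes

outcome vector order: (thr0.r0,thr0.r1)
SC: 3 outcomes — {0/0 0/1 2/1}
TSO: 3 outcomes — {0/0 0/1 2/1}
PSO: 4 outcomes — {0/0 0/1 2/0 2/1}
target 2/0 ∈ {PSO}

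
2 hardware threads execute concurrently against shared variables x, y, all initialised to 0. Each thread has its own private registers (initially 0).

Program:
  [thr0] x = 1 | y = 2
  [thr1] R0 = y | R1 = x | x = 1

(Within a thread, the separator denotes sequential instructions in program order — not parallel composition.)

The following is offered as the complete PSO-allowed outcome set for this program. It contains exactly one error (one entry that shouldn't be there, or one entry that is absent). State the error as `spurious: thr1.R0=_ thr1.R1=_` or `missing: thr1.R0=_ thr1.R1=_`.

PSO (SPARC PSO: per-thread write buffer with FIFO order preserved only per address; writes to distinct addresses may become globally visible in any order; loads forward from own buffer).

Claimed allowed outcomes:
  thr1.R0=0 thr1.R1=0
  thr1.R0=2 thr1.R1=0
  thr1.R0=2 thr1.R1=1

missing: thr1.R0=0 thr1.R1=1

outcome vector order: (thr1.R0,thr1.R1)
PSO: 4 outcomes — {00 01 20 21}
PSO∖claimed = {01}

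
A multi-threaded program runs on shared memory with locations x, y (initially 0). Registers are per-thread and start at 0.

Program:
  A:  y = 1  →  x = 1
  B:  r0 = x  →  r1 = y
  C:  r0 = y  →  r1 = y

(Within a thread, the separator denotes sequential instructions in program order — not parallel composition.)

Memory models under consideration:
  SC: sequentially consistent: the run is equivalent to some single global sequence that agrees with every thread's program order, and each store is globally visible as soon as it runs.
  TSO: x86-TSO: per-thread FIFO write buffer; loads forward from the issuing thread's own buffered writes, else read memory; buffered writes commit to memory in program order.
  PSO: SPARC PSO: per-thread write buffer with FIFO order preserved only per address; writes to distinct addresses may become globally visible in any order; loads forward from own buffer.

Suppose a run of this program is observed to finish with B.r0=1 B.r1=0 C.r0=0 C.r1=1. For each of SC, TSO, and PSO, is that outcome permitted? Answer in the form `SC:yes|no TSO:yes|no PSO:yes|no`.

outcome vector order: (B.r0,B.r1,C.r0,C.r1)
under SC → <0 0 0 0>; <0 0 0 1>; <0 0 1 1>; <0 1 0 0>; <0 1 0 1>; <0 1 1 1>; <1 1 0 0>; <1 1 0 1>; <1 1 1 1>
under TSO → <0 0 0 0>; <0 0 0 1>; <0 0 1 1>; <0 1 0 0>; <0 1 0 1>; <0 1 1 1>; <1 1 0 0>; <1 1 0 1>; <1 1 1 1>
under PSO → <0 0 0 0>; <0 0 0 1>; <0 0 1 1>; <0 1 0 0>; <0 1 0 1>; <0 1 1 1>; <1 0 0 0>; <1 0 0 1>; <1 0 1 1>; <1 1 0 0>; <1 1 0 1>; <1 1 1 1>
target <1 0 0 1> ∈ {PSO}

SC:no TSO:no PSO:yes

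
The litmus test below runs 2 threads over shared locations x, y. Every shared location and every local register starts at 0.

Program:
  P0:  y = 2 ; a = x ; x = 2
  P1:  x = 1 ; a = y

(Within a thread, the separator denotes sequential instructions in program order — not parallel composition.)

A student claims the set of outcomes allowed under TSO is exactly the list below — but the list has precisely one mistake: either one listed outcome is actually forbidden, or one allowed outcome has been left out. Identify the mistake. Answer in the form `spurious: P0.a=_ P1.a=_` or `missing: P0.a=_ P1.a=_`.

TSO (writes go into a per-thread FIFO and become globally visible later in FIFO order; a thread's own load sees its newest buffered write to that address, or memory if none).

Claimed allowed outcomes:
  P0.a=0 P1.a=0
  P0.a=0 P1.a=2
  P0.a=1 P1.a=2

missing: P0.a=1 P1.a=0

outcome vector order: (P0.a,P1.a)
[TSO] allowed = {<0 0>; <0 2>; <1 0>; <1 2>}
TSO∖claimed = {<1 0>}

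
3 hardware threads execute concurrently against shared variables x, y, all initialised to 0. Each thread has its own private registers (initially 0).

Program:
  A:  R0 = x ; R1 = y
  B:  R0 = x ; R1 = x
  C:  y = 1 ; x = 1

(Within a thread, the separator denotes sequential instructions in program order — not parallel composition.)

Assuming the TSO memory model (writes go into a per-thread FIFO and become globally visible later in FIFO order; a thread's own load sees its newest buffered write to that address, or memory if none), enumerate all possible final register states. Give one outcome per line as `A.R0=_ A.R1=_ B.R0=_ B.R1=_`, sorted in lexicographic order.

outcome vector order: (A.R0,A.R1,B.R0,B.R1)
|TSO outcomes| = 9

A.R0=0 A.R1=0 B.R0=0 B.R1=0
A.R0=0 A.R1=0 B.R0=0 B.R1=1
A.R0=0 A.R1=0 B.R0=1 B.R1=1
A.R0=0 A.R1=1 B.R0=0 B.R1=0
A.R0=0 A.R1=1 B.R0=0 B.R1=1
A.R0=0 A.R1=1 B.R0=1 B.R1=1
A.R0=1 A.R1=1 B.R0=0 B.R1=0
A.R0=1 A.R1=1 B.R0=0 B.R1=1
A.R0=1 A.R1=1 B.R0=1 B.R1=1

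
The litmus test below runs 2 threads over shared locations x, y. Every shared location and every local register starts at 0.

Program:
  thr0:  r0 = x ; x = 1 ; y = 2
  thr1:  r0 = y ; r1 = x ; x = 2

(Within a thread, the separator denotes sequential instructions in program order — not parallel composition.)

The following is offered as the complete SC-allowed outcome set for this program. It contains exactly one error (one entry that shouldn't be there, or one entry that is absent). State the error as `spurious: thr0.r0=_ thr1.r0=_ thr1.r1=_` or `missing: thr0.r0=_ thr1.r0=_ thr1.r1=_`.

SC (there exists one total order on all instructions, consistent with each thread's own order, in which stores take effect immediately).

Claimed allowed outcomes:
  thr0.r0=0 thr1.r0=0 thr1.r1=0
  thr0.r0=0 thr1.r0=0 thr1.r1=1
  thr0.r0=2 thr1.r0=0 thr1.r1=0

outcome vector order: (thr0.r0,thr1.r0,thr1.r1)
under SC → <0 0 0> <0 0 1> <0 2 1> <2 0 0>
SC∖claimed = {<0 2 1>}

missing: thr0.r0=0 thr1.r0=2 thr1.r1=1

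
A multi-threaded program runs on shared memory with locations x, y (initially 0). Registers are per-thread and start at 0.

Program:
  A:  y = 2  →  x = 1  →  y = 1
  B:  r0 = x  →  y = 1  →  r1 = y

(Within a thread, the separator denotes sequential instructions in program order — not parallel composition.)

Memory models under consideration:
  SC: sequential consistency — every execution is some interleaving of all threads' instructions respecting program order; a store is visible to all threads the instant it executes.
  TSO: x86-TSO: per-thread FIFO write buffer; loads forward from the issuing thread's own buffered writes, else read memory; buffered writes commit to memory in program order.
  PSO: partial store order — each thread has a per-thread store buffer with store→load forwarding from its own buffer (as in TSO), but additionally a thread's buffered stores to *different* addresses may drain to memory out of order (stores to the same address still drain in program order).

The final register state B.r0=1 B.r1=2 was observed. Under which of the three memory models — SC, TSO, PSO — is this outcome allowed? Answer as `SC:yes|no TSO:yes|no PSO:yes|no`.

outcome vector order: (B.r0,B.r1)
SC: 3 outcomes — {0/1 0/2 1/1}
TSO: 3 outcomes — {0/1 0/2 1/1}
PSO: 4 outcomes — {0/1 0/2 1/1 1/2}
target 1/2 ∈ {PSO}

SC:no TSO:no PSO:yes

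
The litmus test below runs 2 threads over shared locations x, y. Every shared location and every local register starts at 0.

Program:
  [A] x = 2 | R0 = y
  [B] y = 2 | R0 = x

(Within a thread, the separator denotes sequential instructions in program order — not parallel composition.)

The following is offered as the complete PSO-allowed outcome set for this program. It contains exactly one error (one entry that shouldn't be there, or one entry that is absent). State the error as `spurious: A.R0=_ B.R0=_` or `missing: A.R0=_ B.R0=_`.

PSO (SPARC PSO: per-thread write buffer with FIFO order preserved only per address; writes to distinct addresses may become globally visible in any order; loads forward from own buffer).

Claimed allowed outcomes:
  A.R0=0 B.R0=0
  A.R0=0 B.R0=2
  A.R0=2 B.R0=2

missing: A.R0=2 B.R0=0

outcome vector order: (A.R0,B.R0)
[PSO] allowed = {(0,0), (0,2), (2,0), (2,2)}
PSO∖claimed = {(2,0)}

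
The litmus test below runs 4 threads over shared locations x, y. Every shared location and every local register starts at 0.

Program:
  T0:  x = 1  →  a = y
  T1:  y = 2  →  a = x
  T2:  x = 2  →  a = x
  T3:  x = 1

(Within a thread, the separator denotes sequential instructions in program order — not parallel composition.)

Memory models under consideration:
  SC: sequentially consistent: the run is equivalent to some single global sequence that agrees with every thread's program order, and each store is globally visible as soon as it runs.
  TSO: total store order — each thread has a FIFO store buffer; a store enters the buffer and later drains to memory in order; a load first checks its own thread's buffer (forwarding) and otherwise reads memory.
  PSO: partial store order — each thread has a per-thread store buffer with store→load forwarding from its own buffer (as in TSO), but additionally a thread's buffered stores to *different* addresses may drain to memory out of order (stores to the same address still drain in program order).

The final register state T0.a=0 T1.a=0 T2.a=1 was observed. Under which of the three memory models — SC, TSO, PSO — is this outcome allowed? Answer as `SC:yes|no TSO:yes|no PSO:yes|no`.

SC:no TSO:yes PSO:yes

outcome vector order: (T0.a,T1.a,T2.a)
[SC] allowed = {(0,1,1); (0,1,2); (0,2,1); (0,2,2); (2,0,1); (2,0,2); (2,1,1); (2,1,2); (2,2,1); (2,2,2)}
[TSO] allowed = {(0,0,1); (0,0,2); (0,1,1); (0,1,2); (0,2,1); (0,2,2); (2,0,1); (2,0,2); (2,1,1); (2,1,2); (2,2,1); (2,2,2)}
[PSO] allowed = {(0,0,1); (0,0,2); (0,1,1); (0,1,2); (0,2,1); (0,2,2); (2,0,1); (2,0,2); (2,1,1); (2,1,2); (2,2,1); (2,2,2)}
target (0,0,1) ∈ {TSO,PSO}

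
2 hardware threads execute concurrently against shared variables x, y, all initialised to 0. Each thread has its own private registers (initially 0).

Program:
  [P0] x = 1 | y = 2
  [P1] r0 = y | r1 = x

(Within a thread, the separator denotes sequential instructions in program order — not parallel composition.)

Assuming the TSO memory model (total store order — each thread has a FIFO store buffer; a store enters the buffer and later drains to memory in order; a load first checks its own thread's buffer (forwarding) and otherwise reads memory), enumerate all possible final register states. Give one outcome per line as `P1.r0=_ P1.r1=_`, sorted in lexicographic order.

outcome vector order: (P1.r0,P1.r1)
|TSO outcomes| = 3

P1.r0=0 P1.r1=0
P1.r0=0 P1.r1=1
P1.r0=2 P1.r1=1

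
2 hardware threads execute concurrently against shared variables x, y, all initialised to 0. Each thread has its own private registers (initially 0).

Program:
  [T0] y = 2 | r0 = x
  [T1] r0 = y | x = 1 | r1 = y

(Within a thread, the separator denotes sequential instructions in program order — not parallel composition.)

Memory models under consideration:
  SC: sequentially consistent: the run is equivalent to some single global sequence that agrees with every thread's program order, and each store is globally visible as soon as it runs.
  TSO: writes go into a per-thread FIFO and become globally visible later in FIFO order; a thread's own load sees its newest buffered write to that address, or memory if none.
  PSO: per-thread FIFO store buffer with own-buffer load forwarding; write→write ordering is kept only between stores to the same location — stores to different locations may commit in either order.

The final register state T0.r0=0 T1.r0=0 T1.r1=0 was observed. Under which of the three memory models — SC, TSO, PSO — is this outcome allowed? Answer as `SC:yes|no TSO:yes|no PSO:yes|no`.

outcome vector order: (T0.r0,T1.r0,T1.r1)
SC: 5 outcomes — {<0 0 2>, <0 2 2>, <1 0 0>, <1 0 2>, <1 2 2>}
TSO: 6 outcomes — {<0 0 0>, <0 0 2>, <0 2 2>, <1 0 0>, <1 0 2>, <1 2 2>}
PSO: 6 outcomes — {<0 0 0>, <0 0 2>, <0 2 2>, <1 0 0>, <1 0 2>, <1 2 2>}
target <0 0 0> ∈ {TSO,PSO}

SC:no TSO:yes PSO:yes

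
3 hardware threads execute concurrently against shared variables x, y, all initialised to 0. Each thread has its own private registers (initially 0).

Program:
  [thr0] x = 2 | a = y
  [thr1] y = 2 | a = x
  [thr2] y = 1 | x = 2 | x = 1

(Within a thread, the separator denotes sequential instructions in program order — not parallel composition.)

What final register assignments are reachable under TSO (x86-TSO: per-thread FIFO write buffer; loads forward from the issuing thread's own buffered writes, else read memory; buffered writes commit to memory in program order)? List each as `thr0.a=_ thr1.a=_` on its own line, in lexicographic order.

outcome vector order: (thr0.a,thr1.a)
|TSO outcomes| = 9

thr0.a=0 thr1.a=0
thr0.a=0 thr1.a=1
thr0.a=0 thr1.a=2
thr0.a=1 thr1.a=0
thr0.a=1 thr1.a=1
thr0.a=1 thr1.a=2
thr0.a=2 thr1.a=0
thr0.a=2 thr1.a=1
thr0.a=2 thr1.a=2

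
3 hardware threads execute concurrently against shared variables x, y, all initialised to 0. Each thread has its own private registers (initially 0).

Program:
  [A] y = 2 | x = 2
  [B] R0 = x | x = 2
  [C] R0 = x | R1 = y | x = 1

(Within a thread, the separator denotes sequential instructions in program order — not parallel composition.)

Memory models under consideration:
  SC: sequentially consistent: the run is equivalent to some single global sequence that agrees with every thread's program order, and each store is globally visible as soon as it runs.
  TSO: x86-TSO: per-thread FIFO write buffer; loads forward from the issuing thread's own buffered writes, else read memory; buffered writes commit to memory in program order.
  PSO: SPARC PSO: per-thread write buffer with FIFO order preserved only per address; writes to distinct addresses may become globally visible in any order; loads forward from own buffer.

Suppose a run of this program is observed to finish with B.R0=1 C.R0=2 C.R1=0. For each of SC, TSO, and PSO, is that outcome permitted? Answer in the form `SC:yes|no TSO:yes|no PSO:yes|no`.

outcome vector order: (B.R0,C.R0,C.R1)
SC: 10 outcomes — {000, 002, 020, 022, 100, 102, 122, 200, 202, 222}
TSO: 10 outcomes — {000, 002, 020, 022, 100, 102, 122, 200, 202, 222}
PSO: 12 outcomes — {000, 002, 020, 022, 100, 102, 120, 122, 200, 202, 220, 222}
target 120 ∈ {PSO}

SC:no TSO:no PSO:yes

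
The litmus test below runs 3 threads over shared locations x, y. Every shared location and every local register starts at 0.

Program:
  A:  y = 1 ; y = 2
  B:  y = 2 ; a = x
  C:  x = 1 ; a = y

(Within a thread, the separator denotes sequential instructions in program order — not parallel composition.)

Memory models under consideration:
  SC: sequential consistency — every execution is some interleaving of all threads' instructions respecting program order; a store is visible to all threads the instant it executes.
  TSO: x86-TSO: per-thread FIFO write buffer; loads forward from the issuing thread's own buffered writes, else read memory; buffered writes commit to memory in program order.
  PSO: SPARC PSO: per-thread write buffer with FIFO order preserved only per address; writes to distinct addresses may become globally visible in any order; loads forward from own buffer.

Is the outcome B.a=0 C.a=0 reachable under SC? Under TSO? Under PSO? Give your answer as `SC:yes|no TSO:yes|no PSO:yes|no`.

outcome vector order: (B.a,C.a)
SC: 5 outcomes — {0/1 0/2 1/0 1/1 1/2}
TSO: 6 outcomes — {0/0 0/1 0/2 1/0 1/1 1/2}
PSO: 6 outcomes — {0/0 0/1 0/2 1/0 1/1 1/2}
target 0/0 ∈ {TSO,PSO}

SC:no TSO:yes PSO:yes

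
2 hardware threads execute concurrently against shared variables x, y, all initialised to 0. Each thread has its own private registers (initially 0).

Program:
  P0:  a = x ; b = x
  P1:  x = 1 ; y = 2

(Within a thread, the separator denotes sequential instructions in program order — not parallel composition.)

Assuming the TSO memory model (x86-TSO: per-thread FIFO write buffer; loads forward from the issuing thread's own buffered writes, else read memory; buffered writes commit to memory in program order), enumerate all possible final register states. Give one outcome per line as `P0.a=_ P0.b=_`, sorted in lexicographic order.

P0.a=0 P0.b=0
P0.a=0 P0.b=1
P0.a=1 P0.b=1

outcome vector order: (P0.a,P0.b)
|TSO outcomes| = 3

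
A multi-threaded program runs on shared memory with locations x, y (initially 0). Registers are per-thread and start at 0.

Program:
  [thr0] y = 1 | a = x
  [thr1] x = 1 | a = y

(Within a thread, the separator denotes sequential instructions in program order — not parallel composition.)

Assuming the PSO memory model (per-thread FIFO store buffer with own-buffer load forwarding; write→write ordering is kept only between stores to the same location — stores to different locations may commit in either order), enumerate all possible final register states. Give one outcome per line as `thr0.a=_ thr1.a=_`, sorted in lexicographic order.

thr0.a=0 thr1.a=0
thr0.a=0 thr1.a=1
thr0.a=1 thr1.a=0
thr0.a=1 thr1.a=1

outcome vector order: (thr0.a,thr1.a)
|PSO outcomes| = 4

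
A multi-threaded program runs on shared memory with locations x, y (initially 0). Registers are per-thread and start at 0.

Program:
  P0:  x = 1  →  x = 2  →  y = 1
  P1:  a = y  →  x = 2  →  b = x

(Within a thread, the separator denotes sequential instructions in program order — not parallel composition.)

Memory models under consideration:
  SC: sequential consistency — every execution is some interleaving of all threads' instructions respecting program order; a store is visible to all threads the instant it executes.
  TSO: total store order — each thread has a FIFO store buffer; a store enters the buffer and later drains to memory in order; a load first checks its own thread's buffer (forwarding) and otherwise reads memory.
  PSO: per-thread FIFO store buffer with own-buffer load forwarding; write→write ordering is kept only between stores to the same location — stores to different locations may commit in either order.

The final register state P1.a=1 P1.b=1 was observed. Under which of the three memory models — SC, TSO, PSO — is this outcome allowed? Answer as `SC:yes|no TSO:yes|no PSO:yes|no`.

SC:no TSO:no PSO:yes

outcome vector order: (P1.a,P1.b)
SC (3): (0,1) (0,2) (1,2)
TSO (3): (0,1) (0,2) (1,2)
PSO (4): (0,1) (0,2) (1,1) (1,2)
target (1,1) ∈ {PSO}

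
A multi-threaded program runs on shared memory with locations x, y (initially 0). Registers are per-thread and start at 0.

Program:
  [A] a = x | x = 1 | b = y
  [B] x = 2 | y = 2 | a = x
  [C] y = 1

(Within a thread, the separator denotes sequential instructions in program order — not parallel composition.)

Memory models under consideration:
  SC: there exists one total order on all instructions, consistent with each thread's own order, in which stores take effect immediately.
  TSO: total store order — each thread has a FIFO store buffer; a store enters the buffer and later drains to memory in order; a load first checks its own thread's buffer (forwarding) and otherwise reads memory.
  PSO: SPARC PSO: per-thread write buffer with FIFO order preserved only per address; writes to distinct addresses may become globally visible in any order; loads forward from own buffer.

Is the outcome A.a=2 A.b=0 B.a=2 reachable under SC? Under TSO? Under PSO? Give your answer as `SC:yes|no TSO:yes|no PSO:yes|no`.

outcome vector order: (A.a,A.b,B.a)
under SC → 0/0/1; 0/0/2; 0/1/1; 0/1/2; 0/2/1; 0/2/2; 2/0/1; 2/1/1; 2/1/2; 2/2/1; 2/2/2
under TSO → 0/0/1; 0/0/2; 0/1/1; 0/1/2; 0/2/1; 0/2/2; 2/0/1; 2/0/2; 2/1/1; 2/1/2; 2/2/1; 2/2/2
under PSO → 0/0/1; 0/0/2; 0/1/1; 0/1/2; 0/2/1; 0/2/2; 2/0/1; 2/0/2; 2/1/1; 2/1/2; 2/2/1; 2/2/2
target 2/0/2 ∈ {TSO,PSO}

SC:no TSO:yes PSO:yes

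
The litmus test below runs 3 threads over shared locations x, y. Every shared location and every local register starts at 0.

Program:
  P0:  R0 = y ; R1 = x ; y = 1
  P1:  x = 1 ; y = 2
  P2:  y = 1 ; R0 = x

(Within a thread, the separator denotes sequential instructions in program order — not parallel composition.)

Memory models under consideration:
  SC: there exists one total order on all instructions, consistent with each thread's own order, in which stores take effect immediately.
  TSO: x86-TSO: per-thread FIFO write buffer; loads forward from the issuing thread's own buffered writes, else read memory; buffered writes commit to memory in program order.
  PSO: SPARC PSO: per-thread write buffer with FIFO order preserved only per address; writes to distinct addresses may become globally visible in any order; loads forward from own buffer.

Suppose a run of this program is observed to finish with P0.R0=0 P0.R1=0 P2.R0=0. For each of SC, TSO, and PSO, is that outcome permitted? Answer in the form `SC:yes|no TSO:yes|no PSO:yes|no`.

SC:yes TSO:yes PSO:yes

outcome vector order: (P0.R0,P0.R1,P2.R0)
under SC → <0 0 0>; <0 0 1>; <0 1 0>; <0 1 1>; <1 0 0>; <1 0 1>; <1 1 0>; <1 1 1>; <2 1 0>; <2 1 1>
under TSO → <0 0 0>; <0 0 1>; <0 1 0>; <0 1 1>; <1 0 0>; <1 0 1>; <1 1 0>; <1 1 1>; <2 1 0>; <2 1 1>
under PSO → <0 0 0>; <0 0 1>; <0 1 0>; <0 1 1>; <1 0 0>; <1 0 1>; <1 1 0>; <1 1 1>; <2 0 0>; <2 0 1>; <2 1 0>; <2 1 1>
target <0 0 0> ∈ {SC,TSO,PSO}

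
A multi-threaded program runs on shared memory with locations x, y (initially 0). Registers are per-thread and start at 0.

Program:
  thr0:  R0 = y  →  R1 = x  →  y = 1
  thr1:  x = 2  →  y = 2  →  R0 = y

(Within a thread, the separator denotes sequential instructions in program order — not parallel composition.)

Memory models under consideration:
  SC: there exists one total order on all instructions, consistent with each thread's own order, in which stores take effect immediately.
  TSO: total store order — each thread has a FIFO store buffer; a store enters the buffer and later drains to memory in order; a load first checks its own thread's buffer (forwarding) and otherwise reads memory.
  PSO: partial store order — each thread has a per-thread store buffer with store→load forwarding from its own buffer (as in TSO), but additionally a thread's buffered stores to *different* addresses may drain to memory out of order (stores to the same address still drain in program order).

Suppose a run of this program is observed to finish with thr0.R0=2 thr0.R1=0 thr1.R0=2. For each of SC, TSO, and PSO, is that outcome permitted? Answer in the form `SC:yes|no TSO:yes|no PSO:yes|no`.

SC:no TSO:no PSO:yes

outcome vector order: (thr0.R0,thr0.R1,thr1.R0)
SC (6): (0,0,1); (0,0,2); (0,2,1); (0,2,2); (2,2,1); (2,2,2)
TSO (6): (0,0,1); (0,0,2); (0,2,1); (0,2,2); (2,2,1); (2,2,2)
PSO (8): (0,0,1); (0,0,2); (0,2,1); (0,2,2); (2,0,1); (2,0,2); (2,2,1); (2,2,2)
target (2,0,2) ∈ {PSO}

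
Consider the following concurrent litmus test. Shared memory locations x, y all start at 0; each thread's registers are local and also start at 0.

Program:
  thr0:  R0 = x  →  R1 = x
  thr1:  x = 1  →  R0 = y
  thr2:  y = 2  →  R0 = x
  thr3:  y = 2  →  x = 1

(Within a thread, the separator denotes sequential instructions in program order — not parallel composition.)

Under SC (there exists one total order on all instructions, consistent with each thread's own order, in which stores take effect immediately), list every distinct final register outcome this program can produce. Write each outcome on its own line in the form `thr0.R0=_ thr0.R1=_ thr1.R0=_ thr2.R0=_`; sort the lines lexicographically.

outcome vector order: (thr0.R0,thr0.R1,thr1.R0,thr2.R0)
|SC outcomes| = 9

thr0.R0=0 thr0.R1=0 thr1.R0=0 thr2.R0=1
thr0.R0=0 thr0.R1=0 thr1.R0=2 thr2.R0=0
thr0.R0=0 thr0.R1=0 thr1.R0=2 thr2.R0=1
thr0.R0=0 thr0.R1=1 thr1.R0=0 thr2.R0=1
thr0.R0=0 thr0.R1=1 thr1.R0=2 thr2.R0=0
thr0.R0=0 thr0.R1=1 thr1.R0=2 thr2.R0=1
thr0.R0=1 thr0.R1=1 thr1.R0=0 thr2.R0=1
thr0.R0=1 thr0.R1=1 thr1.R0=2 thr2.R0=0
thr0.R0=1 thr0.R1=1 thr1.R0=2 thr2.R0=1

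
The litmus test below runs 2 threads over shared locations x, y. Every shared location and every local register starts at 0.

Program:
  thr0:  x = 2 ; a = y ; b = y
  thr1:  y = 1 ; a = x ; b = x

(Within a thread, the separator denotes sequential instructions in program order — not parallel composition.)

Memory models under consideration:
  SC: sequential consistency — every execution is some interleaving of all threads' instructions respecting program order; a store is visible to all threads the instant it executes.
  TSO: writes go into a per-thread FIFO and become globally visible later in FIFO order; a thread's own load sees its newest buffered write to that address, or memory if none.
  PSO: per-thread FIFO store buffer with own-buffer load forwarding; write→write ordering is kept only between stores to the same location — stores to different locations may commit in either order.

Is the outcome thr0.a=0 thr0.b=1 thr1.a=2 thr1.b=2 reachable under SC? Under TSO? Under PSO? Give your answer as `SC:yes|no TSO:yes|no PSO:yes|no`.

SC:yes TSO:yes PSO:yes

outcome vector order: (thr0.a,thr0.b,thr1.a,thr1.b)
under SC → 0/0/2/2; 0/1/2/2; 1/1/0/0; 1/1/0/2; 1/1/2/2
under TSO → 0/0/0/0; 0/0/0/2; 0/0/2/2; 0/1/0/0; 0/1/0/2; 0/1/2/2; 1/1/0/0; 1/1/0/2; 1/1/2/2
under PSO → 0/0/0/0; 0/0/0/2; 0/0/2/2; 0/1/0/0; 0/1/0/2; 0/1/2/2; 1/1/0/0; 1/1/0/2; 1/1/2/2
target 0/1/2/2 ∈ {SC,TSO,PSO}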